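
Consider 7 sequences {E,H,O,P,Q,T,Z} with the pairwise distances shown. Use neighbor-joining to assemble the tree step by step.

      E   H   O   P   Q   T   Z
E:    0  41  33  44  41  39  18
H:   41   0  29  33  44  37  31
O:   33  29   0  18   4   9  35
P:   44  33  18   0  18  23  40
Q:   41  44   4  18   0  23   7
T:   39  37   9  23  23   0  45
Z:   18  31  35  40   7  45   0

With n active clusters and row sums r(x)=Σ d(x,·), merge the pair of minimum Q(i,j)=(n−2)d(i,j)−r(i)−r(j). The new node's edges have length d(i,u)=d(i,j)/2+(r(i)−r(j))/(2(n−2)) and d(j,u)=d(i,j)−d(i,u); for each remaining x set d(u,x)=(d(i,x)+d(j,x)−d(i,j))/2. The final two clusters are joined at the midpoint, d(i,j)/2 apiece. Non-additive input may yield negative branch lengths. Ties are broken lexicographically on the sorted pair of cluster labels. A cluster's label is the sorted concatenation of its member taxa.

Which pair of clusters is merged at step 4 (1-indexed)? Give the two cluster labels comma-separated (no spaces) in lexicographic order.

1. join E+Z (d=18, Q=-302) ⇒ EZ; edges |E|=13, |Z|=5
  updated: d(EZ,H)=27, d(EZ,O)=25, d(EZ,P)=33, d(EZ,Q)=15, d(EZ,T)=33
2. join EZ+H (d=27, Q=-195) ⇒ EHZ; edges |EZ|=71/8, |H|=145/8
  updated: d(EHZ,O)=27/2, d(EHZ,P)=39/2, d(EHZ,Q)=16, d(EHZ,T)=43/2
3. join O+T (d=9, Q=-94) ⇒ OT; edges |O|=-5/6, |T|=59/6
  updated: d(EHZ,OT)=13, d(OT,P)=16, d(OT,Q)=9
4. join EHZ+P (d=39/2, Q=-63) ⇒ EHPZ; edges |EHZ|=17/2, |P|=11
  updated: d(EHPZ,OT)=19/4, d(EHPZ,Q)=29/4
5. join EHPZ+OT (d=19/4, Q=-21) ⇒ EHOPTZ; edges |EHPZ|=3/2, |OT|=13/4
  updated: d(EHOPTZ,Q)=23/4
6. join EHOPTZ+Q (d=23/4) ⇒ EHOPQTZ; edges |EHOPTZ|=23/8, |Q|=23/8
final tree: (((((E:13,Z:5):71/8,H:145/8):17/2,P:11):3/2,(O:-5/6,T:59/6):13/4):23/8,Q:23/8)
total length: 84

EHZ,P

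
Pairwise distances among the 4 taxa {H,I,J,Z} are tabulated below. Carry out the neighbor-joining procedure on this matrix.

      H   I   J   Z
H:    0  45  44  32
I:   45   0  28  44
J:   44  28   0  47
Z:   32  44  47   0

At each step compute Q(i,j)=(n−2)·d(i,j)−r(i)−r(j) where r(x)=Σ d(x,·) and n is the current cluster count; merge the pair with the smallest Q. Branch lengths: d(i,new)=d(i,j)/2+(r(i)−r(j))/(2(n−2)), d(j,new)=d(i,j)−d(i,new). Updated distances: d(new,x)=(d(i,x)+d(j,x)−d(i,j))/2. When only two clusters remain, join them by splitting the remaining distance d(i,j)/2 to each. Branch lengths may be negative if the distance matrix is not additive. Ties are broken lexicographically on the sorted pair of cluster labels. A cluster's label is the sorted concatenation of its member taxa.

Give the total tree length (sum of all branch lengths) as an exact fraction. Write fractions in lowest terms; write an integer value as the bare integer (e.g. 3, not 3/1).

75

1. join H+Z (d=32, Q=-180) ⇒ HZ; edges |H|=31/2, |Z|=33/2
  updated: d(HZ,I)=57/2, d(HZ,J)=59/2
2. join HZ+I (d=57/2, Q=-86) ⇒ HIZ; edges |HZ|=15, |I|=27/2
  updated: d(HIZ,J)=29/2
3. join HIZ+J (d=29/2) ⇒ HIJZ; edges |HIZ|=29/4, |J|=29/4
final tree: (((H:31/2,Z:33/2):15,I:27/2):29/4,J:29/4)
total length: 75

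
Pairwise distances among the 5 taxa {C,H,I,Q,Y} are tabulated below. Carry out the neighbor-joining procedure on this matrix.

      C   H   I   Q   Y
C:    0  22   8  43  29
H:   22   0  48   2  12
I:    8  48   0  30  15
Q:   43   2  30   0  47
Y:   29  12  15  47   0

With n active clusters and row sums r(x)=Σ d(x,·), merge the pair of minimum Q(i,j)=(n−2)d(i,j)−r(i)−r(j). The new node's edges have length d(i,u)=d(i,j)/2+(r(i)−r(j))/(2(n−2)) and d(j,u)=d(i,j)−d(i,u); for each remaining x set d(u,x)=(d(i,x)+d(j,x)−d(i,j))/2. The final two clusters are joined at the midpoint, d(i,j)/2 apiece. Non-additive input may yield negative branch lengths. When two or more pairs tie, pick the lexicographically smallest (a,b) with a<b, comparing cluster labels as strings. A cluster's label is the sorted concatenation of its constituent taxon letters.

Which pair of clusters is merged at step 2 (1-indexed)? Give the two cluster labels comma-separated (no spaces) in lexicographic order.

iteration 1: select H,Q (d=2, Q=-200); attach at lengths (-16/3, 22/3); label the merged cluster HQ
  updated: d(C,HQ)=63/2, d(HQ,I)=38, d(HQ,Y)=57/2
iteration 2: select C,I (d=8, Q=-227/2); attach at lengths (47/8, 17/8); label the merged cluster CI
  updated: d(CI,HQ)=123/4, d(CI,Y)=18
iteration 3: select CI,HQ (d=123/4, Q=-309/4); attach at lengths (81/8, 165/8); label the merged cluster CHIQ
  updated: d(CHIQ,Y)=63/8
iteration 4: select CHIQ,Y (d=63/8); attach at lengths (63/16, 63/16); label the merged cluster CHIQY
final tree: (((C:47/8,I:17/8):81/8,(H:-16/3,Q:22/3):165/8):63/16,Y:63/16)
total length: 389/8

C,I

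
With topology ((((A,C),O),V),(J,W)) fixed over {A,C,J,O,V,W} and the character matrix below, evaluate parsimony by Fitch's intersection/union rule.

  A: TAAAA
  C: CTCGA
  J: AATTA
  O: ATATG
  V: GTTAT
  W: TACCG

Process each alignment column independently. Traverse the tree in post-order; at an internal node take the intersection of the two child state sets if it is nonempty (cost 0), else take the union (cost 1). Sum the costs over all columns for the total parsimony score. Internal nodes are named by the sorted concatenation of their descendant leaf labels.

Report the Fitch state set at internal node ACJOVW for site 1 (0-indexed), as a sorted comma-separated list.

AC@0: {T} ∪ {C} = {C,T} (union, +1)
ACO@0: {C,T} ∪ {A} = {A,C,T} (union, +1)
ACOV@0: {A,C,T} ∪ {G} = {A,C,G,T} (union, +1)
JW@0: {A} ∪ {T} = {A,T} (union, +1)
ACJOVW@0: {A,C,G,T} ∩ {A,T} = {A,T} (intersection, +0)
AC@1: {A} ∪ {T} = {A,T} (union, +1)
ACO@1: {A,T} ∩ {T} = {T} (intersection, +0)
ACOV@1: {T} ∩ {T} = {T} (intersection, +0)
JW@1: {A} ∩ {A} = {A} (intersection, +0)
ACJOVW@1: {T} ∪ {A} = {A,T} (union, +1)
AC@2: {A} ∪ {C} = {A,C} (union, +1)
ACO@2: {A,C} ∩ {A} = {A} (intersection, +0)
ACOV@2: {A} ∪ {T} = {A,T} (union, +1)
JW@2: {T} ∪ {C} = {C,T} (union, +1)
ACJOVW@2: {A,T} ∩ {C,T} = {T} (intersection, +0)
AC@3: {A} ∪ {G} = {A,G} (union, +1)
ACO@3: {A,G} ∪ {T} = {A,G,T} (union, +1)
ACOV@3: {A,G,T} ∩ {A} = {A} (intersection, +0)
JW@3: {T} ∪ {C} = {C,T} (union, +1)
ACJOVW@3: {A} ∪ {C,T} = {A,C,T} (union, +1)
AC@4: {A} ∩ {A} = {A} (intersection, +0)
ACO@4: {A} ∪ {G} = {A,G} (union, +1)
ACOV@4: {A,G} ∪ {T} = {A,G,T} (union, +1)
JW@4: {A} ∪ {G} = {A,G} (union, +1)
ACJOVW@4: {A,G,T} ∩ {A,G} = {A,G} (intersection, +0)
per-site changes: [4, 2, 3, 4, 3]; total = 16

A,T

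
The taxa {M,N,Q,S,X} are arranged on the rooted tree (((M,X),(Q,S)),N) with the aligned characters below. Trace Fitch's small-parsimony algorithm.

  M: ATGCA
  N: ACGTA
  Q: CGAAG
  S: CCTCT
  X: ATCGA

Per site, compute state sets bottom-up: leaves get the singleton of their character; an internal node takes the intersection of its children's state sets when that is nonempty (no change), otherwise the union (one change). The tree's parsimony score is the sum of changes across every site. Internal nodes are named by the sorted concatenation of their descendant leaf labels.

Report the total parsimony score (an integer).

MX@0: {A} ∩ {A} = {A} (intersection, +0)
QS@0: {C} ∩ {C} = {C} (intersection, +0)
MQSX@0: {A} ∪ {C} = {A,C} (union, +1)
MNQSX@0: {A,C} ∩ {A} = {A} (intersection, +0)
MX@1: {T} ∩ {T} = {T} (intersection, +0)
QS@1: {G} ∪ {C} = {C,G} (union, +1)
MQSX@1: {T} ∪ {C,G} = {C,G,T} (union, +1)
MNQSX@1: {C,G,T} ∩ {C} = {C} (intersection, +0)
MX@2: {G} ∪ {C} = {C,G} (union, +1)
QS@2: {A} ∪ {T} = {A,T} (union, +1)
MQSX@2: {C,G} ∪ {A,T} = {A,C,G,T} (union, +1)
MNQSX@2: {A,C,G,T} ∩ {G} = {G} (intersection, +0)
MX@3: {C} ∪ {G} = {C,G} (union, +1)
QS@3: {A} ∪ {C} = {A,C} (union, +1)
MQSX@3: {C,G} ∩ {A,C} = {C} (intersection, +0)
MNQSX@3: {C} ∪ {T} = {C,T} (union, +1)
MX@4: {A} ∩ {A} = {A} (intersection, +0)
QS@4: {G} ∪ {T} = {G,T} (union, +1)
MQSX@4: {A} ∪ {G,T} = {A,G,T} (union, +1)
MNQSX@4: {A,G,T} ∩ {A} = {A} (intersection, +0)
per-site changes: [1, 2, 3, 3, 2]; total = 11

11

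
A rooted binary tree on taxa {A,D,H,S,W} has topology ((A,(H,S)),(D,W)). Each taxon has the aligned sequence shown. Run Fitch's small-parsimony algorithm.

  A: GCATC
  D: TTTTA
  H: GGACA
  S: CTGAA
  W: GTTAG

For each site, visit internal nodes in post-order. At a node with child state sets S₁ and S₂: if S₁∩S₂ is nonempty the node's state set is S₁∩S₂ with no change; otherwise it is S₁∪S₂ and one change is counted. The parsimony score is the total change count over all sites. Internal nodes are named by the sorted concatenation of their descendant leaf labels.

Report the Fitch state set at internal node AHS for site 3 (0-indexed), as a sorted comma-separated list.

A,C,T

site 0, node HS: H={G} ∪ S={C} → {C,G} (+1)
site 0, node AHS: A={G} ∩ HS={C,G} → {G} (+0)
site 0, node DW: D={T} ∪ W={G} → {G,T} (+1)
site 0, node ADHSW: AHS={G} ∩ DW={G,T} → {G} (+0)
site 1, node HS: H={G} ∪ S={T} → {G,T} (+1)
site 1, node AHS: A={C} ∪ HS={G,T} → {C,G,T} (+1)
site 1, node DW: D={T} ∩ W={T} → {T} (+0)
site 1, node ADHSW: AHS={C,G,T} ∩ DW={T} → {T} (+0)
site 2, node HS: H={A} ∪ S={G} → {A,G} (+1)
site 2, node AHS: A={A} ∩ HS={A,G} → {A} (+0)
site 2, node DW: D={T} ∩ W={T} → {T} (+0)
site 2, node ADHSW: AHS={A} ∪ DW={T} → {A,T} (+1)
site 3, node HS: H={C} ∪ S={A} → {A,C} (+1)
site 3, node AHS: A={T} ∪ HS={A,C} → {A,C,T} (+1)
site 3, node DW: D={T} ∪ W={A} → {A,T} (+1)
site 3, node ADHSW: AHS={A,C,T} ∩ DW={A,T} → {A,T} (+0)
site 4, node HS: H={A} ∩ S={A} → {A} (+0)
site 4, node AHS: A={C} ∪ HS={A} → {A,C} (+1)
site 4, node DW: D={A} ∪ W={G} → {A,G} (+1)
site 4, node ADHSW: AHS={A,C} ∩ DW={A,G} → {A} (+0)
per-site changes: [2, 2, 2, 3, 2]; total = 11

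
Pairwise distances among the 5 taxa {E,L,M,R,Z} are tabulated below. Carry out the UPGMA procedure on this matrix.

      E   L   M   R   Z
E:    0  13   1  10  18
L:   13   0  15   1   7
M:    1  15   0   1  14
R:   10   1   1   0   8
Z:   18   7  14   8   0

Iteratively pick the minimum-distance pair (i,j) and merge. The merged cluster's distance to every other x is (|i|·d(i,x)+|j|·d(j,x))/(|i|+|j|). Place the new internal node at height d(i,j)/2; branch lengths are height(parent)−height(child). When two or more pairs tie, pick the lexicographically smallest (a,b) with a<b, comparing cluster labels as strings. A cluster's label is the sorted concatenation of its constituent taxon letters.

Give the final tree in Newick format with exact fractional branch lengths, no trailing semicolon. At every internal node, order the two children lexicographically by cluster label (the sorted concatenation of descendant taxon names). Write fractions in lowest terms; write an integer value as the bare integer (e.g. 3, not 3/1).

iteration 1: select E,M (d=1); attach at lengths (1/2, 1/2); label the merged cluster EM
  updated: d(EM,L)=14, d(EM,R)=11/2, d(EM,Z)=16
iteration 2: select L,R (d=1); attach at lengths (1/2, 1/2); label the merged cluster LR
  updated: d(EM,LR)=39/4, d(LR,Z)=15/2
iteration 3: select LR,Z (d=15/2); attach at lengths (13/4, 15/4); label the merged cluster LRZ
  updated: d(EM,LRZ)=71/6
iteration 4: select EM,LRZ (d=71/6); attach at lengths (65/12, 13/6); label the merged cluster ELMRZ
final tree: ((E:1/2,M:1/2):65/12,((L:1/2,R:1/2):13/4,Z:15/4):13/6)
total length: 199/12

((E:1/2,M:1/2):65/12,((L:1/2,R:1/2):13/4,Z:15/4):13/6)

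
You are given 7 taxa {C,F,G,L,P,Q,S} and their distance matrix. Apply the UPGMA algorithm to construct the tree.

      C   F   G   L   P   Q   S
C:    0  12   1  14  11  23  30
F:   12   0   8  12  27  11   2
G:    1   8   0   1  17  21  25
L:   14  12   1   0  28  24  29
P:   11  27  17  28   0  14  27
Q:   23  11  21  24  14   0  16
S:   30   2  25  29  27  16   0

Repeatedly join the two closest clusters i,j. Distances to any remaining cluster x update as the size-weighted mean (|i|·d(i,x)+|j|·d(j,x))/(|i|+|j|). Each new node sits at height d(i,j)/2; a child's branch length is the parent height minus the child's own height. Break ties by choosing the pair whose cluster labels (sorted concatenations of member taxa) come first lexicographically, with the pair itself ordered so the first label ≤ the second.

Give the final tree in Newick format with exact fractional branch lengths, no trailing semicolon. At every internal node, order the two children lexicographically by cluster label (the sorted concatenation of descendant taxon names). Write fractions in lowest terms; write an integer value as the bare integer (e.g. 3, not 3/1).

((((C:1/2,G:1/2):13/4,L:15/4):67/12,P:28/3):7/6,((F:1,S:1):23/4,Q:27/4):15/4)

step 1: merge (C,G) at d=1; branch lengths C→1/2, G→1/2; new cluster CG
  updated: d(CG,F)=10, d(CG,L)=15/2, d(CG,P)=14, d(CG,Q)=22, d(CG,S)=55/2
step 2: merge (F,S) at d=2; branch lengths F→1, S→1; new cluster FS
  updated: d(CG,FS)=75/4, d(FS,L)=41/2, d(FS,P)=27, d(FS,Q)=27/2
step 3: merge (CG,L) at d=15/2; branch lengths CG→13/4, L→15/4; new cluster CGL
  updated: d(CGL,FS)=58/3, d(CGL,P)=56/3, d(CGL,Q)=68/3
step 4: merge (FS,Q) at d=27/2; branch lengths FS→23/4, Q→27/4; new cluster FQS
  updated: d(CGL,FQS)=184/9, d(FQS,P)=68/3
step 5: merge (CGL,P) at d=56/3; branch lengths CGL→67/12, P→28/3; new cluster CGLP
  updated: d(CGLP,FQS)=21
step 6: merge (CGLP,FQS) at d=21; branch lengths CGLP→7/6, FQS→15/4; new cluster CFGLPQS
final tree: ((((C:1/2,G:1/2):13/4,L:15/4):67/12,P:28/3):7/6,((F:1,S:1):23/4,Q:27/4):15/4)
total length: 127/3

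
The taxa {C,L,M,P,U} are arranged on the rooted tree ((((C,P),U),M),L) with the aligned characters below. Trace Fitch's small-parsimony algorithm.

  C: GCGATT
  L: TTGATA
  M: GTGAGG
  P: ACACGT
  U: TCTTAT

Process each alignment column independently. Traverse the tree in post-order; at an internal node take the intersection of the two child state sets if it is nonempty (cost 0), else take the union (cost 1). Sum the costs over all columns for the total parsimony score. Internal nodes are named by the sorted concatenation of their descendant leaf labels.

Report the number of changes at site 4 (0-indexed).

[col 0] CP: children C:{G}, P:{A} ∪→ {A,G}; cost 1
[col 0] CPU: children CP:{A,G}, U:{T} ∪→ {A,G,T}; cost 1
[col 0] CMPU: children CPU:{A,G,T}, M:{G} ∩→ {G}; cost 0
[col 0] CLMPU: children CMPU:{G}, L:{T} ∪→ {G,T}; cost 1
[col 1] CP: children C:{C}, P:{C} ∩→ {C}; cost 0
[col 1] CPU: children CP:{C}, U:{C} ∩→ {C}; cost 0
[col 1] CMPU: children CPU:{C}, M:{T} ∪→ {C,T}; cost 1
[col 1] CLMPU: children CMPU:{C,T}, L:{T} ∩→ {T}; cost 0
[col 2] CP: children C:{G}, P:{A} ∪→ {A,G}; cost 1
[col 2] CPU: children CP:{A,G}, U:{T} ∪→ {A,G,T}; cost 1
[col 2] CMPU: children CPU:{A,G,T}, M:{G} ∩→ {G}; cost 0
[col 2] CLMPU: children CMPU:{G}, L:{G} ∩→ {G}; cost 0
[col 3] CP: children C:{A}, P:{C} ∪→ {A,C}; cost 1
[col 3] CPU: children CP:{A,C}, U:{T} ∪→ {A,C,T}; cost 1
[col 3] CMPU: children CPU:{A,C,T}, M:{A} ∩→ {A}; cost 0
[col 3] CLMPU: children CMPU:{A}, L:{A} ∩→ {A}; cost 0
[col 4] CP: children C:{T}, P:{G} ∪→ {G,T}; cost 1
[col 4] CPU: children CP:{G,T}, U:{A} ∪→ {A,G,T}; cost 1
[col 4] CMPU: children CPU:{A,G,T}, M:{G} ∩→ {G}; cost 0
[col 4] CLMPU: children CMPU:{G}, L:{T} ∪→ {G,T}; cost 1
[col 5] CP: children C:{T}, P:{T} ∩→ {T}; cost 0
[col 5] CPU: children CP:{T}, U:{T} ∩→ {T}; cost 0
[col 5] CMPU: children CPU:{T}, M:{G} ∪→ {G,T}; cost 1
[col 5] CLMPU: children CMPU:{G,T}, L:{A} ∪→ {A,G,T}; cost 1
per-site changes: [3, 1, 2, 2, 3, 2]; total = 13

3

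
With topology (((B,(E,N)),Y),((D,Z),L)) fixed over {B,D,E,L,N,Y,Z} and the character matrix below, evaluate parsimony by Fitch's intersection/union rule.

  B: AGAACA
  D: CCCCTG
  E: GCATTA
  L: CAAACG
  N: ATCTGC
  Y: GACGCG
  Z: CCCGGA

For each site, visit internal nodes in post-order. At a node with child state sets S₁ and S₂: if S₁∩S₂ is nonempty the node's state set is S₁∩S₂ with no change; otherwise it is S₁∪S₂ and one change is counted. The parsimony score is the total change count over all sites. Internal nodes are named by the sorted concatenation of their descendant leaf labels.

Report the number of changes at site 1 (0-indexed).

4

site 0, node EN: E={G} ∪ N={A} → {A,G} (+1)
site 0, node BEN: B={A} ∩ EN={A,G} → {A} (+0)
site 0, node BENY: BEN={A} ∪ Y={G} → {A,G} (+1)
site 0, node DZ: D={C} ∩ Z={C} → {C} (+0)
site 0, node DLZ: DZ={C} ∩ L={C} → {C} (+0)
site 0, node BDELNYZ: BENY={A,G} ∪ DLZ={C} → {A,C,G} (+1)
site 1, node EN: E={C} ∪ N={T} → {C,T} (+1)
site 1, node BEN: B={G} ∪ EN={C,T} → {C,G,T} (+1)
site 1, node BENY: BEN={C,G,T} ∪ Y={A} → {A,C,G,T} (+1)
site 1, node DZ: D={C} ∩ Z={C} → {C} (+0)
site 1, node DLZ: DZ={C} ∪ L={A} → {A,C} (+1)
site 1, node BDELNYZ: BENY={A,C,G,T} ∩ DLZ={A,C} → {A,C} (+0)
site 2, node EN: E={A} ∪ N={C} → {A,C} (+1)
site 2, node BEN: B={A} ∩ EN={A,C} → {A} (+0)
site 2, node BENY: BEN={A} ∪ Y={C} → {A,C} (+1)
site 2, node DZ: D={C} ∩ Z={C} → {C} (+0)
site 2, node DLZ: DZ={C} ∪ L={A} → {A,C} (+1)
site 2, node BDELNYZ: BENY={A,C} ∩ DLZ={A,C} → {A,C} (+0)
site 3, node EN: E={T} ∩ N={T} → {T} (+0)
site 3, node BEN: B={A} ∪ EN={T} → {A,T} (+1)
site 3, node BENY: BEN={A,T} ∪ Y={G} → {A,G,T} (+1)
site 3, node DZ: D={C} ∪ Z={G} → {C,G} (+1)
site 3, node DLZ: DZ={C,G} ∪ L={A} → {A,C,G} (+1)
site 3, node BDELNYZ: BENY={A,G,T} ∩ DLZ={A,C,G} → {A,G} (+0)
site 4, node EN: E={T} ∪ N={G} → {G,T} (+1)
site 4, node BEN: B={C} ∪ EN={G,T} → {C,G,T} (+1)
site 4, node BENY: BEN={C,G,T} ∩ Y={C} → {C} (+0)
site 4, node DZ: D={T} ∪ Z={G} → {G,T} (+1)
site 4, node DLZ: DZ={G,T} ∪ L={C} → {C,G,T} (+1)
site 4, node BDELNYZ: BENY={C} ∩ DLZ={C,G,T} → {C} (+0)
site 5, node EN: E={A} ∪ N={C} → {A,C} (+1)
site 5, node BEN: B={A} ∩ EN={A,C} → {A} (+0)
site 5, node BENY: BEN={A} ∪ Y={G} → {A,G} (+1)
site 5, node DZ: D={G} ∪ Z={A} → {A,G} (+1)
site 5, node DLZ: DZ={A,G} ∩ L={G} → {G} (+0)
site 5, node BDELNYZ: BENY={A,G} ∩ DLZ={G} → {G} (+0)
per-site changes: [3, 4, 3, 4, 4, 3]; total = 21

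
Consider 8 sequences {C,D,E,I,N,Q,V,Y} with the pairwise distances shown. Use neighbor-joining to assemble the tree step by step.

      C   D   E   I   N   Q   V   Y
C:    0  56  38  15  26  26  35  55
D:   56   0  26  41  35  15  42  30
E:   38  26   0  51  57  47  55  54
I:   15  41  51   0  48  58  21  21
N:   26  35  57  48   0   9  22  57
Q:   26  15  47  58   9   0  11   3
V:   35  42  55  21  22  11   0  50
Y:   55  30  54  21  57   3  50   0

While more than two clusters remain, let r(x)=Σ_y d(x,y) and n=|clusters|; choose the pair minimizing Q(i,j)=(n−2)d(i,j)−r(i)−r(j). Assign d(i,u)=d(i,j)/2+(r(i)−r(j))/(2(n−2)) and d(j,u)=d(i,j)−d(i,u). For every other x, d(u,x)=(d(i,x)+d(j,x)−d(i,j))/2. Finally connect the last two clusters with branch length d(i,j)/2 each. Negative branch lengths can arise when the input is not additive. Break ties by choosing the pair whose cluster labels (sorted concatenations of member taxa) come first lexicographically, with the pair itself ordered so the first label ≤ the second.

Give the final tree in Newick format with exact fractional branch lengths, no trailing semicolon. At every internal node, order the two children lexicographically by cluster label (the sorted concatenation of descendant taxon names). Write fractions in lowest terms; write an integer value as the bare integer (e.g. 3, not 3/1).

((((C:27/4,I:33/4):85/8,((D:15/2,E:37/2):23/2,(Q:-83/12,Y:119/12):21/2):55/8):27/8,N:53/4):35/8,V:35/8)

1. join Q+Y (d=3, Q=-421) ⇒ QY; edges |Q|=-83/12, |Y|=119/12
  updated: d(C,QY)=39, d(D,QY)=21, d(E,QY)=49, d(I,QY)=38, d(N,QY)=63/2, d(QY,V)=29
2. join D+E (d=26, Q=-367) ⇒ DE; edges |D|=15/2, |E|=37/2
  updated: d(C,DE)=34, d(DE,I)=33, d(DE,N)=33, d(DE,QY)=22, d(DE,V)=71/2
3. join C+I (d=15, Q=-244) ⇒ CI; edges |C|=27/4, |I|=33/4
  updated: d(CI,DE)=26, d(CI,N)=59/2, d(CI,QY)=31, d(CI,V)=41/2
4. join DE+QY (d=22, Q=-164) ⇒ DEQY; edges |DE|=23/2, |QY|=21/2
  updated: d(CI,DEQY)=35/2, d(DEQY,N)=85/4, d(DEQY,V)=85/4
5. join CI+DEQY (d=35/2, Q=-185/2) ⇒ CDEIQY; edges |CI|=85/8, |DEQY|=55/8
  updated: d(CDEIQY,N)=133/8, d(CDEIQY,V)=97/8
6. join CDEIQY+N (d=133/8, Q=-203/4) ⇒ CDEINQY; edges |CDEIQY|=27/8, |N|=53/4
  updated: d(CDEINQY,V)=35/4
7. join CDEINQY+V (d=35/4) ⇒ CDEINQVY; edges |CDEINQY|=35/8, |V|=35/8
final tree: ((((C:27/4,I:33/4):85/8,((D:15/2,E:37/2):23/2,(Q:-83/12,Y:119/12):21/2):55/8):27/8,N:53/4):35/8,V:35/8)
total length: 871/8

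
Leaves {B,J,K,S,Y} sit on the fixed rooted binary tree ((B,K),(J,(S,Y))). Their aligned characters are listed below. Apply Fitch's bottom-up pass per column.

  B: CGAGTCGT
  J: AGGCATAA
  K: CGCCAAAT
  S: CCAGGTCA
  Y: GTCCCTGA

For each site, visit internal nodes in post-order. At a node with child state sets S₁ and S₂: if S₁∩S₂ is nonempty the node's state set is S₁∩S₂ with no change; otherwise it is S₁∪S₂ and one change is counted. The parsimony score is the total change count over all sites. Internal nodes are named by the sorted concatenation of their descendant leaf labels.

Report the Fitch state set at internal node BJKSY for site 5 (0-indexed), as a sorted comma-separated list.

A,C,T

BK@0: {C} ∩ {C} = {C} (intersection, +0)
SY@0: {C} ∪ {G} = {C,G} (union, +1)
JSY@0: {A} ∪ {C,G} = {A,C,G} (union, +1)
BJKSY@0: {C} ∩ {A,C,G} = {C} (intersection, +0)
BK@1: {G} ∩ {G} = {G} (intersection, +0)
SY@1: {C} ∪ {T} = {C,T} (union, +1)
JSY@1: {G} ∪ {C,T} = {C,G,T} (union, +1)
BJKSY@1: {G} ∩ {C,G,T} = {G} (intersection, +0)
BK@2: {A} ∪ {C} = {A,C} (union, +1)
SY@2: {A} ∪ {C} = {A,C} (union, +1)
JSY@2: {G} ∪ {A,C} = {A,C,G} (union, +1)
BJKSY@2: {A,C} ∩ {A,C,G} = {A,C} (intersection, +0)
BK@3: {G} ∪ {C} = {C,G} (union, +1)
SY@3: {G} ∪ {C} = {C,G} (union, +1)
JSY@3: {C} ∩ {C,G} = {C} (intersection, +0)
BJKSY@3: {C,G} ∩ {C} = {C} (intersection, +0)
BK@4: {T} ∪ {A} = {A,T} (union, +1)
SY@4: {G} ∪ {C} = {C,G} (union, +1)
JSY@4: {A} ∪ {C,G} = {A,C,G} (union, +1)
BJKSY@4: {A,T} ∩ {A,C,G} = {A} (intersection, +0)
BK@5: {C} ∪ {A} = {A,C} (union, +1)
SY@5: {T} ∩ {T} = {T} (intersection, +0)
JSY@5: {T} ∩ {T} = {T} (intersection, +0)
BJKSY@5: {A,C} ∪ {T} = {A,C,T} (union, +1)
BK@6: {G} ∪ {A} = {A,G} (union, +1)
SY@6: {C} ∪ {G} = {C,G} (union, +1)
JSY@6: {A} ∪ {C,G} = {A,C,G} (union, +1)
BJKSY@6: {A,G} ∩ {A,C,G} = {A,G} (intersection, +0)
BK@7: {T} ∩ {T} = {T} (intersection, +0)
SY@7: {A} ∩ {A} = {A} (intersection, +0)
JSY@7: {A} ∩ {A} = {A} (intersection, +0)
BJKSY@7: {T} ∪ {A} = {A,T} (union, +1)
per-site changes: [2, 2, 3, 2, 3, 2, 3, 1]; total = 18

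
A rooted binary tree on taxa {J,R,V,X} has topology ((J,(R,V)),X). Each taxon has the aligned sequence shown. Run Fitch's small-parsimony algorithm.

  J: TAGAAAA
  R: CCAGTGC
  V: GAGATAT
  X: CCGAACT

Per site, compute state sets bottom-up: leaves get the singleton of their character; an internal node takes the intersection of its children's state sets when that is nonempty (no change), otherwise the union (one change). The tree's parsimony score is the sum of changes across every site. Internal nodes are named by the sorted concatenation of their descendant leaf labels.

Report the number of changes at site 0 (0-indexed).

2

[col 0] RV: children R:{C}, V:{G} ∪→ {C,G}; cost 1
[col 0] JRV: children J:{T}, RV:{C,G} ∪→ {C,G,T}; cost 1
[col 0] JRVX: children JRV:{C,G,T}, X:{C} ∩→ {C}; cost 0
[col 1] RV: children R:{C}, V:{A} ∪→ {A,C}; cost 1
[col 1] JRV: children J:{A}, RV:{A,C} ∩→ {A}; cost 0
[col 1] JRVX: children JRV:{A}, X:{C} ∪→ {A,C}; cost 1
[col 2] RV: children R:{A}, V:{G} ∪→ {A,G}; cost 1
[col 2] JRV: children J:{G}, RV:{A,G} ∩→ {G}; cost 0
[col 2] JRVX: children JRV:{G}, X:{G} ∩→ {G}; cost 0
[col 3] RV: children R:{G}, V:{A} ∪→ {A,G}; cost 1
[col 3] JRV: children J:{A}, RV:{A,G} ∩→ {A}; cost 0
[col 3] JRVX: children JRV:{A}, X:{A} ∩→ {A}; cost 0
[col 4] RV: children R:{T}, V:{T} ∩→ {T}; cost 0
[col 4] JRV: children J:{A}, RV:{T} ∪→ {A,T}; cost 1
[col 4] JRVX: children JRV:{A,T}, X:{A} ∩→ {A}; cost 0
[col 5] RV: children R:{G}, V:{A} ∪→ {A,G}; cost 1
[col 5] JRV: children J:{A}, RV:{A,G} ∩→ {A}; cost 0
[col 5] JRVX: children JRV:{A}, X:{C} ∪→ {A,C}; cost 1
[col 6] RV: children R:{C}, V:{T} ∪→ {C,T}; cost 1
[col 6] JRV: children J:{A}, RV:{C,T} ∪→ {A,C,T}; cost 1
[col 6] JRVX: children JRV:{A,C,T}, X:{T} ∩→ {T}; cost 0
per-site changes: [2, 2, 1, 1, 1, 2, 2]; total = 11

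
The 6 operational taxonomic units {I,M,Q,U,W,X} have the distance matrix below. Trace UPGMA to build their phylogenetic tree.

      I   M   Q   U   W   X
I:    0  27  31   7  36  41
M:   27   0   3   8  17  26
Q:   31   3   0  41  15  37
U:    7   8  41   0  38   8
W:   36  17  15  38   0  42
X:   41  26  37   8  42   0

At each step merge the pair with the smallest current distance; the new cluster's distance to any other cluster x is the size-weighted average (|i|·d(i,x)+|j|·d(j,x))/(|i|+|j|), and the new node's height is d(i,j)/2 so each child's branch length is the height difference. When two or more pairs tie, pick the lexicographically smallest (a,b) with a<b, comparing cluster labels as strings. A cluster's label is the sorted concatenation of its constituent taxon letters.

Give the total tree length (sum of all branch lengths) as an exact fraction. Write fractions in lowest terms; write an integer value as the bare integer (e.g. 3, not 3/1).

1. join M+Q (d=3) ⇒ MQ; edges |M|=3/2, |Q|=3/2
  updated: d(I,MQ)=29, d(MQ,U)=49/2, d(MQ,W)=16, d(MQ,X)=63/2
2. join I+U (d=7) ⇒ IU; edges |I|=7/2, |U|=7/2
  updated: d(IU,MQ)=107/4, d(IU,W)=37, d(IU,X)=49/2
3. join MQ+W (d=16) ⇒ MQW; edges |MQ|=13/2, |W|=8
  updated: d(IU,MQW)=181/6, d(MQW,X)=35
4. join IU+X (d=49/2) ⇒ IUX; edges |IU|=35/4, |X|=49/4
  updated: d(IUX,MQW)=286/9
5. join IUX+MQW (d=286/9) ⇒ IMQUWX; edges |IUX|=131/36, |MQW|=71/9
final tree: (((I:7/2,U:7/2):35/4,X:49/4):131/36,((M:3/2,Q:3/2):13/2,W:8):71/9)
total length: 2053/36

2053/36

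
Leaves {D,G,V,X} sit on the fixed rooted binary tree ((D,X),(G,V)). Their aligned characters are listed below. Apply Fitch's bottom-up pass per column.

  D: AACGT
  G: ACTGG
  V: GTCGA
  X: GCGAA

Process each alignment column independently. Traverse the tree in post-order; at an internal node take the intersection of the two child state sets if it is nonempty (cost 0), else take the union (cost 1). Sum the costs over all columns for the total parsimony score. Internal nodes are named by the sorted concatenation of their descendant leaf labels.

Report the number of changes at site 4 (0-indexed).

2

DX@0: {A} ∪ {G} = {A,G} (union, +1)
GV@0: {A} ∪ {G} = {A,G} (union, +1)
DGVX@0: {A,G} ∩ {A,G} = {A,G} (intersection, +0)
DX@1: {A} ∪ {C} = {A,C} (union, +1)
GV@1: {C} ∪ {T} = {C,T} (union, +1)
DGVX@1: {A,C} ∩ {C,T} = {C} (intersection, +0)
DX@2: {C} ∪ {G} = {C,G} (union, +1)
GV@2: {T} ∪ {C} = {C,T} (union, +1)
DGVX@2: {C,G} ∩ {C,T} = {C} (intersection, +0)
DX@3: {G} ∪ {A} = {A,G} (union, +1)
GV@3: {G} ∩ {G} = {G} (intersection, +0)
DGVX@3: {A,G} ∩ {G} = {G} (intersection, +0)
DX@4: {T} ∪ {A} = {A,T} (union, +1)
GV@4: {G} ∪ {A} = {A,G} (union, +1)
DGVX@4: {A,T} ∩ {A,G} = {A} (intersection, +0)
per-site changes: [2, 2, 2, 1, 2]; total = 9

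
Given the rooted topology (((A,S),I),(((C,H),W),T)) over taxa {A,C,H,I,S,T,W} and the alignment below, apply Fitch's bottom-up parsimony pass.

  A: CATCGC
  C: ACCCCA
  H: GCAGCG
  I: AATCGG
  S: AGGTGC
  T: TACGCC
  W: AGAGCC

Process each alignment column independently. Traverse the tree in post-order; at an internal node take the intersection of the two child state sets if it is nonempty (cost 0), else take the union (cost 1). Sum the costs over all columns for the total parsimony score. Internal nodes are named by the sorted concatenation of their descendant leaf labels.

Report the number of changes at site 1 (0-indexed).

3

[col 0] AS: children A:{C}, S:{A} ∪→ {A,C}; cost 1
[col 0] AIS: children AS:{A,C}, I:{A} ∩→ {A}; cost 0
[col 0] CH: children C:{A}, H:{G} ∪→ {A,G}; cost 1
[col 0] CHW: children CH:{A,G}, W:{A} ∩→ {A}; cost 0
[col 0] CHTW: children CHW:{A}, T:{T} ∪→ {A,T}; cost 1
[col 0] ACHISTW: children AIS:{A}, CHTW:{A,T} ∩→ {A}; cost 0
[col 1] AS: children A:{A}, S:{G} ∪→ {A,G}; cost 1
[col 1] AIS: children AS:{A,G}, I:{A} ∩→ {A}; cost 0
[col 1] CH: children C:{C}, H:{C} ∩→ {C}; cost 0
[col 1] CHW: children CH:{C}, W:{G} ∪→ {C,G}; cost 1
[col 1] CHTW: children CHW:{C,G}, T:{A} ∪→ {A,C,G}; cost 1
[col 1] ACHISTW: children AIS:{A}, CHTW:{A,C,G} ∩→ {A}; cost 0
[col 2] AS: children A:{T}, S:{G} ∪→ {G,T}; cost 1
[col 2] AIS: children AS:{G,T}, I:{T} ∩→ {T}; cost 0
[col 2] CH: children C:{C}, H:{A} ∪→ {A,C}; cost 1
[col 2] CHW: children CH:{A,C}, W:{A} ∩→ {A}; cost 0
[col 2] CHTW: children CHW:{A}, T:{C} ∪→ {A,C}; cost 1
[col 2] ACHISTW: children AIS:{T}, CHTW:{A,C} ∪→ {A,C,T}; cost 1
[col 3] AS: children A:{C}, S:{T} ∪→ {C,T}; cost 1
[col 3] AIS: children AS:{C,T}, I:{C} ∩→ {C}; cost 0
[col 3] CH: children C:{C}, H:{G} ∪→ {C,G}; cost 1
[col 3] CHW: children CH:{C,G}, W:{G} ∩→ {G}; cost 0
[col 3] CHTW: children CHW:{G}, T:{G} ∩→ {G}; cost 0
[col 3] ACHISTW: children AIS:{C}, CHTW:{G} ∪→ {C,G}; cost 1
[col 4] AS: children A:{G}, S:{G} ∩→ {G}; cost 0
[col 4] AIS: children AS:{G}, I:{G} ∩→ {G}; cost 0
[col 4] CH: children C:{C}, H:{C} ∩→ {C}; cost 0
[col 4] CHW: children CH:{C}, W:{C} ∩→ {C}; cost 0
[col 4] CHTW: children CHW:{C}, T:{C} ∩→ {C}; cost 0
[col 4] ACHISTW: children AIS:{G}, CHTW:{C} ∪→ {C,G}; cost 1
[col 5] AS: children A:{C}, S:{C} ∩→ {C}; cost 0
[col 5] AIS: children AS:{C}, I:{G} ∪→ {C,G}; cost 1
[col 5] CH: children C:{A}, H:{G} ∪→ {A,G}; cost 1
[col 5] CHW: children CH:{A,G}, W:{C} ∪→ {A,C,G}; cost 1
[col 5] CHTW: children CHW:{A,C,G}, T:{C} ∩→ {C}; cost 0
[col 5] ACHISTW: children AIS:{C,G}, CHTW:{C} ∩→ {C}; cost 0
per-site changes: [3, 3, 4, 3, 1, 3]; total = 17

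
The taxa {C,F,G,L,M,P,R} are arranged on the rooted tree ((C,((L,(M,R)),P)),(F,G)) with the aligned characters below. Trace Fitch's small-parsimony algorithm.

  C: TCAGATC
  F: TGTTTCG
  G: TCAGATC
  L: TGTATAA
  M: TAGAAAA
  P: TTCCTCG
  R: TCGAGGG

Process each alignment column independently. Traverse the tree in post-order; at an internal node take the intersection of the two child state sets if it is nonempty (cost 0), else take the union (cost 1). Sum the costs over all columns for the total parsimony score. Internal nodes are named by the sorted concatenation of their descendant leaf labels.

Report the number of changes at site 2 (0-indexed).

[col 0] MR: children M:{T}, R:{T} ∩→ {T}; cost 0
[col 0] LMR: children L:{T}, MR:{T} ∩→ {T}; cost 0
[col 0] LMPR: children LMR:{T}, P:{T} ∩→ {T}; cost 0
[col 0] CLMPR: children C:{T}, LMPR:{T} ∩→ {T}; cost 0
[col 0] FG: children F:{T}, G:{T} ∩→ {T}; cost 0
[col 0] CFGLMPR: children CLMPR:{T}, FG:{T} ∩→ {T}; cost 0
[col 1] MR: children M:{A}, R:{C} ∪→ {A,C}; cost 1
[col 1] LMR: children L:{G}, MR:{A,C} ∪→ {A,C,G}; cost 1
[col 1] LMPR: children LMR:{A,C,G}, P:{T} ∪→ {A,C,G,T}; cost 1
[col 1] CLMPR: children C:{C}, LMPR:{A,C,G,T} ∩→ {C}; cost 0
[col 1] FG: children F:{G}, G:{C} ∪→ {C,G}; cost 1
[col 1] CFGLMPR: children CLMPR:{C}, FG:{C,G} ∩→ {C}; cost 0
[col 2] MR: children M:{G}, R:{G} ∩→ {G}; cost 0
[col 2] LMR: children L:{T}, MR:{G} ∪→ {G,T}; cost 1
[col 2] LMPR: children LMR:{G,T}, P:{C} ∪→ {C,G,T}; cost 1
[col 2] CLMPR: children C:{A}, LMPR:{C,G,T} ∪→ {A,C,G,T}; cost 1
[col 2] FG: children F:{T}, G:{A} ∪→ {A,T}; cost 1
[col 2] CFGLMPR: children CLMPR:{A,C,G,T}, FG:{A,T} ∩→ {A,T}; cost 0
[col 3] MR: children M:{A}, R:{A} ∩→ {A}; cost 0
[col 3] LMR: children L:{A}, MR:{A} ∩→ {A}; cost 0
[col 3] LMPR: children LMR:{A}, P:{C} ∪→ {A,C}; cost 1
[col 3] CLMPR: children C:{G}, LMPR:{A,C} ∪→ {A,C,G}; cost 1
[col 3] FG: children F:{T}, G:{G} ∪→ {G,T}; cost 1
[col 3] CFGLMPR: children CLMPR:{A,C,G}, FG:{G,T} ∩→ {G}; cost 0
[col 4] MR: children M:{A}, R:{G} ∪→ {A,G}; cost 1
[col 4] LMR: children L:{T}, MR:{A,G} ∪→ {A,G,T}; cost 1
[col 4] LMPR: children LMR:{A,G,T}, P:{T} ∩→ {T}; cost 0
[col 4] CLMPR: children C:{A}, LMPR:{T} ∪→ {A,T}; cost 1
[col 4] FG: children F:{T}, G:{A} ∪→ {A,T}; cost 1
[col 4] CFGLMPR: children CLMPR:{A,T}, FG:{A,T} ∩→ {A,T}; cost 0
[col 5] MR: children M:{A}, R:{G} ∪→ {A,G}; cost 1
[col 5] LMR: children L:{A}, MR:{A,G} ∩→ {A}; cost 0
[col 5] LMPR: children LMR:{A}, P:{C} ∪→ {A,C}; cost 1
[col 5] CLMPR: children C:{T}, LMPR:{A,C} ∪→ {A,C,T}; cost 1
[col 5] FG: children F:{C}, G:{T} ∪→ {C,T}; cost 1
[col 5] CFGLMPR: children CLMPR:{A,C,T}, FG:{C,T} ∩→ {C,T}; cost 0
[col 6] MR: children M:{A}, R:{G} ∪→ {A,G}; cost 1
[col 6] LMR: children L:{A}, MR:{A,G} ∩→ {A}; cost 0
[col 6] LMPR: children LMR:{A}, P:{G} ∪→ {A,G}; cost 1
[col 6] CLMPR: children C:{C}, LMPR:{A,G} ∪→ {A,C,G}; cost 1
[col 6] FG: children F:{G}, G:{C} ∪→ {C,G}; cost 1
[col 6] CFGLMPR: children CLMPR:{A,C,G}, FG:{C,G} ∩→ {C,G}; cost 0
per-site changes: [0, 4, 4, 3, 4, 4, 4]; total = 23

4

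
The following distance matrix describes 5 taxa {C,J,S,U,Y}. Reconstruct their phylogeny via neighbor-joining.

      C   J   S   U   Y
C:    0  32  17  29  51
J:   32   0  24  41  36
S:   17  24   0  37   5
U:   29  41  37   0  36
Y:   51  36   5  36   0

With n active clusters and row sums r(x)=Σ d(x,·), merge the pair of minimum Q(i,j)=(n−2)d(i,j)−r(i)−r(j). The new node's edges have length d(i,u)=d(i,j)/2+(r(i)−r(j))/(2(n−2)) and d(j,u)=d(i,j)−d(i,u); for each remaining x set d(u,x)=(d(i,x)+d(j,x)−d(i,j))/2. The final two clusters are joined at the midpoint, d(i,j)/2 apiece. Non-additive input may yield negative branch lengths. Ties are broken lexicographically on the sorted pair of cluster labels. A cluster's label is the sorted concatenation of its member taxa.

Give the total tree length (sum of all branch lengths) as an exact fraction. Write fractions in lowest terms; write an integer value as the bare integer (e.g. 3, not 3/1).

1. join S+Y (d=5, Q=-196) ⇒ SY; edges |S|=-5, |Y|=10
  updated: d(C,SY)=63/2, d(J,SY)=55/2, d(SY,U)=34
2. join C+U (d=29, Q=-277/2) ⇒ CU; edges |C|=93/8, |U|=139/8
  updated: d(CU,J)=22, d(CU,SY)=73/4
3. join CU+J (d=22, Q=-271/4) ⇒ CJU; edges |CU|=51/8, |J|=125/8
  updated: d(CJU,SY)=95/8
4. join CJU+SY (d=95/8) ⇒ CJSUY; edges |CJU|=95/16, |SY|=95/16
final tree: (((C:93/8,U:139/8):51/8,J:125/8):95/16,(S:-5,Y:10):95/16)
total length: 543/8

543/8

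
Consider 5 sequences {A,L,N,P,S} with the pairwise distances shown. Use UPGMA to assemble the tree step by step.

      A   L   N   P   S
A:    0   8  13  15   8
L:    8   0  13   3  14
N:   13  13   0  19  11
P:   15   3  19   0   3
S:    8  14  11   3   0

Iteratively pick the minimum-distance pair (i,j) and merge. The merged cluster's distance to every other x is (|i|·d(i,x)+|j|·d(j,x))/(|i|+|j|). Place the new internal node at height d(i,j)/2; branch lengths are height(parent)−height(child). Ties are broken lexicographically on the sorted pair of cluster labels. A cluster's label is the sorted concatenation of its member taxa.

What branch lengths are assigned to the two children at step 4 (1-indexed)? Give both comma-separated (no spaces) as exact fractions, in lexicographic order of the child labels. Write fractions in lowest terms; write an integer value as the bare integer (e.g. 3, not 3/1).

step 1: merge (L,P) at d=3; branch lengths L→3/2, P→3/2; new cluster LP
  updated: d(A,LP)=23/2, d(LP,N)=16, d(LP,S)=17/2
step 2: merge (A,S) at d=8; branch lengths A→4, S→4; new cluster AS
  updated: d(AS,LP)=10, d(AS,N)=12
step 3: merge (AS,LP) at d=10; branch lengths AS→1, LP→7/2; new cluster ALPS
  updated: d(ALPS,N)=14
step 4: merge (ALPS,N) at d=14; branch lengths ALPS→2, N→7; new cluster ALNPS
final tree: (((A:4,S:4):1,(L:3/2,P:3/2):7/2):2,N:7)
total length: 49/2

2,7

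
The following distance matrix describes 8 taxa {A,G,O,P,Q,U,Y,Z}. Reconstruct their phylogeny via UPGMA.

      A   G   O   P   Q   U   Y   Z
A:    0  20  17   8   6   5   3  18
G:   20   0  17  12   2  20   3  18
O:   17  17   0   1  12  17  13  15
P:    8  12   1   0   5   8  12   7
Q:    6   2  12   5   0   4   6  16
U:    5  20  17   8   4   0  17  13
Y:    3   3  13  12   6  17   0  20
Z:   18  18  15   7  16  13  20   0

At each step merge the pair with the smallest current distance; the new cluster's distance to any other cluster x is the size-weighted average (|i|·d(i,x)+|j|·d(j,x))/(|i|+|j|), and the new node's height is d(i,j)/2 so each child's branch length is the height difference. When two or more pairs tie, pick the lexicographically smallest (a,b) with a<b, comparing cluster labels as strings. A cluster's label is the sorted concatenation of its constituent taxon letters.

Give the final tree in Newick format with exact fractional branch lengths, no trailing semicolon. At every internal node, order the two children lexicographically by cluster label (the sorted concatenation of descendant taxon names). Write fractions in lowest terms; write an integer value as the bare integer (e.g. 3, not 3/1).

1. join O+P (d=1) ⇒ OP; edges |O|=1/2, |P|=1/2
  updated: d(A,OP)=25/2, d(G,OP)=29/2, d(OP,Q)=17/2, d(OP,U)=25/2, d(OP,Y)=25/2, d(OP,Z)=11
2. join G+Q (d=2) ⇒ GQ; edges |G|=1, |Q|=1
  updated: d(A,GQ)=13, d(GQ,OP)=23/2, d(GQ,U)=12, d(GQ,Y)=9/2, d(GQ,Z)=17
3. join A+Y (d=3) ⇒ AY; edges |A|=3/2, |Y|=3/2
  updated: d(AY,GQ)=35/4, d(AY,OP)=25/2, d(AY,U)=11, d(AY,Z)=19
4. join AY+GQ (d=35/4) ⇒ AGQY; edges |AY|=23/8, |GQ|=27/8
  updated: d(AGQY,OP)=12, d(AGQY,U)=23/2, d(AGQY,Z)=18
5. join OP+Z (d=11) ⇒ OPZ; edges |OP|=5, |Z|=11/2
  updated: d(AGQY,OPZ)=14, d(OPZ,U)=38/3
6. join AGQY+U (d=23/2) ⇒ AGQUY; edges |AGQY|=11/8, |U|=23/4
  updated: d(AGQUY,OPZ)=206/15
7. join AGQUY+OPZ (d=206/15) ⇒ AGOPQUYZ; edges |AGQUY|=67/60, |OPZ|=41/30
final tree: ((((A:3/2,Y:3/2):23/8,(G:1,Q:1):27/8):11/8,U:23/4):67/60,((O:1/2,P:1/2):5,Z:11/2):41/30)
total length: 3883/120

((((A:3/2,Y:3/2):23/8,(G:1,Q:1):27/8):11/8,U:23/4):67/60,((O:1/2,P:1/2):5,Z:11/2):41/30)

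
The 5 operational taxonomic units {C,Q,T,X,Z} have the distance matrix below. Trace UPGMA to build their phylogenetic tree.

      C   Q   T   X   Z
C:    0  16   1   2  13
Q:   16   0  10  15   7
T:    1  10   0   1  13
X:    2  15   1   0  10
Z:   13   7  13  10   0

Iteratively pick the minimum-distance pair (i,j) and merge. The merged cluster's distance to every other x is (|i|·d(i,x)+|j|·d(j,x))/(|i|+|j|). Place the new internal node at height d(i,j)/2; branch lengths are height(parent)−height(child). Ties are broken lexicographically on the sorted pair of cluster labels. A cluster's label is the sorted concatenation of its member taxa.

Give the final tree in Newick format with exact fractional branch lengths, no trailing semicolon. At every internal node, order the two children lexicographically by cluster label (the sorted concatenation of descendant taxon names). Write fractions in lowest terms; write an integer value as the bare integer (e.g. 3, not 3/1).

step 1: merge (C,T) at d=1; branch lengths C→1/2, T→1/2; new cluster CT
  updated: d(CT,Q)=13, d(CT,X)=3/2, d(CT,Z)=13
step 2: merge (CT,X) at d=3/2; branch lengths CT→1/4, X→3/4; new cluster CTX
  updated: d(CTX,Q)=41/3, d(CTX,Z)=12
step 3: merge (Q,Z) at d=7; branch lengths Q→7/2, Z→7/2; new cluster QZ
  updated: d(CTX,QZ)=77/6
step 4: merge (CTX,QZ) at d=77/6; branch lengths CTX→17/3, QZ→35/12; new cluster CQTXZ
final tree: (((C:1/2,T:1/2):1/4,X:3/4):17/3,(Q:7/2,Z:7/2):35/12)
total length: 211/12

(((C:1/2,T:1/2):1/4,X:3/4):17/3,(Q:7/2,Z:7/2):35/12)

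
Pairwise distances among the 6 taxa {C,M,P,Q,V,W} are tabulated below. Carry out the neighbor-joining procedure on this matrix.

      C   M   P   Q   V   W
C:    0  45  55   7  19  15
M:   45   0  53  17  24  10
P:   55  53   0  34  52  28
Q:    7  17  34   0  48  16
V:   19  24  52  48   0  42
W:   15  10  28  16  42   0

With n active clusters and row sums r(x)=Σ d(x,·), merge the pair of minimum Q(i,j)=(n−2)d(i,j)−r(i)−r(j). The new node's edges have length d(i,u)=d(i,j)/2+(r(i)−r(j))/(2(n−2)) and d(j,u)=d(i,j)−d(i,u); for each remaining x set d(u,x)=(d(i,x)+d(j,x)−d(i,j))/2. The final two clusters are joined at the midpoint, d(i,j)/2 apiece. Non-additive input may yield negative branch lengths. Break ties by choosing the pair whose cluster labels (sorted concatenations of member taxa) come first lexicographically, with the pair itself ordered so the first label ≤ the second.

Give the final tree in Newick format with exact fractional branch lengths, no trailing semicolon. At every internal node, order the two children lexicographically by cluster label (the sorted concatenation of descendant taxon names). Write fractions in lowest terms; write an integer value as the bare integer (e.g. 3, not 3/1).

((((C:4,V:15):49/4,(M:31/3,W:-1/3):19/4):7/4,P:59/2):9/4,Q:9/4)

step 1: merge (C,V) at d=19, Q=-250; branch lengths C→4, V→15; new cluster CV
  updated: d(CV,M)=25, d(CV,P)=44, d(CV,Q)=18, d(CV,W)=19
step 2: merge (M,W) at d=10, Q=-148; branch lengths M→31/3, W→-1/3; new cluster MW
  updated: d(CV,MW)=17, d(MW,P)=71/2, d(MW,Q)=23/2
step 3: merge (CV,MW) at d=17, Q=-109; branch lengths CV→49/4, MW→19/4; new cluster CMVW
  updated: d(CMVW,P)=125/4, d(CMVW,Q)=25/4
step 4: merge (CMVW,P) at d=125/4, Q=-143/2; branch lengths CMVW→7/4, P→59/2; new cluster CMPVW
  updated: d(CMPVW,Q)=9/2
step 5: merge (CMPVW,Q) at d=9/2; branch lengths CMPVW→9/4, Q→9/4; new cluster CMPQVW
final tree: ((((C:4,V:15):49/4,(M:31/3,W:-1/3):19/4):7/4,P:59/2):9/4,Q:9/4)
total length: 327/4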